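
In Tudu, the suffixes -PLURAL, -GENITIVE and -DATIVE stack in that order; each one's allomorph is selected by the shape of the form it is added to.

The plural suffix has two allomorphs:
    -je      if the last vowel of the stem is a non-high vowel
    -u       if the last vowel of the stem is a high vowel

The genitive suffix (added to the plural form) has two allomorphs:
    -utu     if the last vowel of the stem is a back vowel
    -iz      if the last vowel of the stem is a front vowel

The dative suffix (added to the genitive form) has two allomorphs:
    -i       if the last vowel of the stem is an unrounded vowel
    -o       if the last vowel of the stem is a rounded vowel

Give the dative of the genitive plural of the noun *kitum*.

kitumuutuo

Since the last vowel of *kitum* is /u/ (a high vowel), it takes -u, giving *kitumu*.
The last vowel of the plural form *kitumu* is /u/, which is a back vowel, so the genitive suffix is -utu, giving *kitumuutu*.
The genitive form *kitumuutu*: last vowel = /u/, a rounded vowel → -o → *kitumuutuo*.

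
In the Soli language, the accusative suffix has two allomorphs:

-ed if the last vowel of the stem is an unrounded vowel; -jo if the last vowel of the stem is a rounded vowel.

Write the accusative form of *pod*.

podjo

Since the last vowel of *pod* is /o/ (a rounded vowel), it takes -jo, giving *podjo*.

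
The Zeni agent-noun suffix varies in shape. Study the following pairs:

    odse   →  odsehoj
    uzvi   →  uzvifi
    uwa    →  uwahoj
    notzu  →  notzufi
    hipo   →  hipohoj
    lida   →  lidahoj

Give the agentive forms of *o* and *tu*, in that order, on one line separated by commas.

The pattern is height harmony: -fi when the last vowel of the stem is a high vowel (*uzvi*, *notzu*); -hoj when the last vowel of the stem is a non-high vowel (*odse*, *uwa*, *hipo*, *lida*).
*o*: last vowel = /o/, a non-high vowel → -hoj → *ohoj*.
The last vowel of *tu* is /u/, which is a high vowel, so the suffix is -fi, giving *tufi*.

ohoj, tufi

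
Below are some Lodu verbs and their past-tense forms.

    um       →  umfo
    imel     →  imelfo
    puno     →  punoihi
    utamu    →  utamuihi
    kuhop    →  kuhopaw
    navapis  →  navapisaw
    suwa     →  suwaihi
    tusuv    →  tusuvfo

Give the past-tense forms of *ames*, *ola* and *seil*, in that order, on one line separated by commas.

amesaw, olaihi, seilfo

The alternation tracks the final sound of the stem — -aw when the stem ends in a voiceless consonant (*kuhop*, *navapis*); -fo when the stem ends in a voiced consonant (*um*, *imel*, *tusuv*); -ihi when the stem ends in a vowel (*puno*, *utamu*, *suwa*).
*ames* — final sound /s/ (a voiceless consonant) → -aw → *amesaw*.
*ola* — final sound /a/ (a vowel) → -ihi → *olaihi*.
*seil* — final sound /l/ (a voiced consonant) → -fo → *seilfo*.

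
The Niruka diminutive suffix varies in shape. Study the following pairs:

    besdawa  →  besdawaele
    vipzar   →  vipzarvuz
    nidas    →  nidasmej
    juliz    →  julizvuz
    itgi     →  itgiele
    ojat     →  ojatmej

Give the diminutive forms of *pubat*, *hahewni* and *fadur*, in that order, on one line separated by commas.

pubatmej, hahewniele, fadurvuz

The alternation tracks the final sound of the stem — -mej when the stem ends in a voiceless consonant (*nidas*, *ojat*); -vuz when the stem ends in a voiced consonant (*vipzar*, *juliz*); -ele when the stem ends in a vowel (*besdawa*, *itgi*).
The final sound of *pubat* is /t/, which is a voiceless consonant, so the suffix is -mej, giving *pubatmej*.
The final sound of *hahewni* is /i/, which is a vowel, so the suffix is -ele, giving *hahewniele*.
*fadur* — final sound /r/ (a voiced consonant) → -vuz → *fadurvuz*.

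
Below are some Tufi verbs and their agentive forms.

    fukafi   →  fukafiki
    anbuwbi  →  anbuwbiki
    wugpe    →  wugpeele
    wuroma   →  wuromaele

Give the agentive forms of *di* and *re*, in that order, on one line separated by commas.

The alternation tracks the last vowel of the stem — -ki when the last vowel of the stem is a high vowel (*fukafi*, *anbuwbi*); -ele when the last vowel of the stem is a non-high vowel (*wugpe*, *wuroma*).
*di* — last vowel /i/ (a high vowel) → -ki → *diki*.
*re*: last vowel = /e/, a non-high vowel → -ele → *reele*.

diki, reele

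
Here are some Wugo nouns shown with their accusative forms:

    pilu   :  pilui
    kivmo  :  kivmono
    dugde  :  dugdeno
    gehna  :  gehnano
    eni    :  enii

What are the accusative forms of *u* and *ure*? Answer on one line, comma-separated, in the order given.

ui, ureno

The alternation tracks the last vowel of the stem — -i when the last vowel of the stem is a high vowel (*pilu*, *eni*); -no when the last vowel of the stem is a non-high vowel (*kivmo*, *dugde*, *gehna*).
Since the last vowel of *u* is /u/ (a high vowel), it takes -i, giving *ui*.
*ure*: last vowel = /e/, a non-high vowel → -no → *ureno*.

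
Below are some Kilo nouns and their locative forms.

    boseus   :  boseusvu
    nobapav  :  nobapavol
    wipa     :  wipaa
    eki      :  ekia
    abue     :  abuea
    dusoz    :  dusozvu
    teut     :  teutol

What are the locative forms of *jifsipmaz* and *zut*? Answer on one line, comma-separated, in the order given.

jifsipmazvu, zutol

The pattern is sibilance of the final sound: -vu when the stem ends in a sibilant (*boseus*, *dusoz*); -ol when the stem ends in a non-sibilant consonant (*nobapav*, *teut*); -a when the stem ends in a vowel (*wipa*, *eki*, *abue*).
*jifsipmaz* — final sound /z/ (a sibilant) → -vu → *jifsipmazvu*.
*zut*: final sound = /t/, a non-sibilant consonant → -ol → *zutol*.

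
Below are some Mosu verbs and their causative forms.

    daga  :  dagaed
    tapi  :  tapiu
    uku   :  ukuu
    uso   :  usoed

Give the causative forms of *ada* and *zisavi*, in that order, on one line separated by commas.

The suffix is conditioned by the last vowel: -u when the last vowel of the stem is a high vowel (*tapi*, *uku*); -ed when the last vowel of the stem is a non-high vowel (*daga*, *uso*).
*ada*: last vowel = /a/, a non-high vowel → -ed → *adaed*.
*zisavi*: last vowel = /i/, a high vowel → -u → *zisaviu*.

adaed, zisaviu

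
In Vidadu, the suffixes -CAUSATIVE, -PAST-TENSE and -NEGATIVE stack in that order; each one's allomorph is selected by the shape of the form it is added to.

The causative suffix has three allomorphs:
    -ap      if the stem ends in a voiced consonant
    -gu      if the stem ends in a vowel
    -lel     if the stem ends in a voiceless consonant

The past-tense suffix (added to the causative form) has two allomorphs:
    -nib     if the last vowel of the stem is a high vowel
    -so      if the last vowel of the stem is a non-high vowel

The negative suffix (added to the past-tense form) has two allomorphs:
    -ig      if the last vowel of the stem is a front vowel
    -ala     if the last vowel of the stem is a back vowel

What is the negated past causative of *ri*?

rigunibig

*ri* — final sound /i/ (a vowel) → -gu → *rigu*.
The causative form *rigu*: last vowel = /u/, a high vowel → -nib → *rigunib*.
The past-tense form *rigunib*: last vowel = /i/, a front vowel → -ig → *rigunibig*.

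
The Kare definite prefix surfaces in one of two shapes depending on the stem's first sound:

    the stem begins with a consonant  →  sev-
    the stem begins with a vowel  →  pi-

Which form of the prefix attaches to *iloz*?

The first sound of *iloz* is /i/, which is a vowel, so the prefix is pi-.

pi-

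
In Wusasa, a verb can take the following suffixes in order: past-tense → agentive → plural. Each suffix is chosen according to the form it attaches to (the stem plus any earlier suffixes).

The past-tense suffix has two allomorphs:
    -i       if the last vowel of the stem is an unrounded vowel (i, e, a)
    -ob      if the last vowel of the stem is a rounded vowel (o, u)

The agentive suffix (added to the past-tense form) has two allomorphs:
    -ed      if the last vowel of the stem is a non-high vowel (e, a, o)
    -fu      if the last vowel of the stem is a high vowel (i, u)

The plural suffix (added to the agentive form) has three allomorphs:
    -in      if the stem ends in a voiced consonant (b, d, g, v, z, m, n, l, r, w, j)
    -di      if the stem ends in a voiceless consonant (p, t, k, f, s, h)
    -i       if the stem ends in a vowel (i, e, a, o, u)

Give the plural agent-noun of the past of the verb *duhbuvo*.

*duhbuvo*: last vowel = /o/, a rounded vowel → -ob → *duhbuvoob*.
The past-tense form *duhbuvoob*: last vowel = /o/, a non-high vowel → -ed → *duhbuvoobed*.
The agentive form *duhbuvoobed* — final sound /d/ (a voiced consonant) → -in → *duhbuvoobedin*.

duhbuvoobedin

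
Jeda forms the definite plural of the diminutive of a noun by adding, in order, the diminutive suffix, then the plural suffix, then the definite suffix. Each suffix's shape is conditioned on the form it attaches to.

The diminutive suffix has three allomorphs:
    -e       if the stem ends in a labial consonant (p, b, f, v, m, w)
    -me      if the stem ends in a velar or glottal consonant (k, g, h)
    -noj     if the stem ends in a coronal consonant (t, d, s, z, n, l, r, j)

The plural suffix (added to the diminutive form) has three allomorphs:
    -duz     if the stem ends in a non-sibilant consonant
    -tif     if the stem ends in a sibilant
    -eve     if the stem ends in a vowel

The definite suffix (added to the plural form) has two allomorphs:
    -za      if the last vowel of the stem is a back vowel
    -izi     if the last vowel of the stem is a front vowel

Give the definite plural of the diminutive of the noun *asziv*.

The final consonant of *asziv* is /v/, which is labial, so the diminutive suffix is -e, giving *aszive*.
The final sound of the diminutive form *aszive* is /e/, which is a vowel, so the plural suffix is -eve, giving *asziveeve*.
The last vowel of the plural form *asziveeve* is /e/, which is a front vowel, so the definite suffix is -izi, giving *asziveeveizi*.

asziveeveizi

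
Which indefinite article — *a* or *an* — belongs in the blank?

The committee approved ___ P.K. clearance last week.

The indefinite article is chosen by the initial *sound* of the following word, not its spelling.
The initialism *P.K.* is read letter by letter; the first letter, P, is pronounced /piː/, which begins with a consonant sound.
So the article is *a*: The committee approved a P.K. clearance last week.

a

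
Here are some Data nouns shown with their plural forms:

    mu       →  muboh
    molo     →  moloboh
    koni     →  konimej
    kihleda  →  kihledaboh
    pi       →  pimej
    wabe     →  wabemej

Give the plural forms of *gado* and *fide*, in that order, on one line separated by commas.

The alternation tracks the last vowel of the stem — -mej when the last vowel of the stem is a front vowel (*koni*, *pi*, *wabe*); -boh when the last vowel of the stem is a back vowel (*mu*, *molo*, *kihleda*).
*gado*: last vowel = /o/, a back vowel → -boh → *gadoboh*.
*fide*: last vowel = /e/, a front vowel → -mej → *fidemej*.

gadoboh, fidemej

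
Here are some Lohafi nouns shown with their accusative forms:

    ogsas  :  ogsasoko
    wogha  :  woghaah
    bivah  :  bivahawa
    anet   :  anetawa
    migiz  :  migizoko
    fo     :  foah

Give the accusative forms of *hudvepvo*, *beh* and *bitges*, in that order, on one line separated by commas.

The alternation tracks the final sound of the stem — -oko when the stem ends in a sibilant (*ogsas*, *migiz*); -awa when the stem ends in a non-sibilant consonant (*bivah*, *anet*); -ah when the stem ends in a vowel (*wogha*, *fo*).
*hudvepvo* — final sound /o/ (a vowel) → -ah → *hudvepvoah*.
The final sound of *beh* is /h/, which is a non-sibilant consonant, so the suffix is -awa, giving *behawa*.
Since the final sound of *bitges* is /s/ (a sibilant), it takes -oko, giving *bitgesoko*.

hudvepvoah, behawa, bitgesoko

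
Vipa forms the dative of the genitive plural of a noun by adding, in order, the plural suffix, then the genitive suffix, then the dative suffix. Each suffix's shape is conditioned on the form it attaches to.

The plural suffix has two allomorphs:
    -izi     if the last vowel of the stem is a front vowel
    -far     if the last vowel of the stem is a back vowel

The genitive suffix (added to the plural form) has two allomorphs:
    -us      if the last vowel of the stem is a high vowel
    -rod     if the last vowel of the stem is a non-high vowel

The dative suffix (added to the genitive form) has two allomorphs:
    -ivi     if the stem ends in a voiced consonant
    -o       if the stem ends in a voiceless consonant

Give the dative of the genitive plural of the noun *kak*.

The last vowel of *kak* is /a/, which is a back vowel, so the plural suffix is -far, giving *kakfar*.
The last vowel of the plural form *kakfar* is /a/, which is a non-high vowel, so the genitive suffix is -rod, giving *kakfarrod*.
Since the final consonant of the genitive form *kakfarrod* is /d/ (voiced), it takes -ivi, giving *kakfarrodivi*.

kakfarrodivi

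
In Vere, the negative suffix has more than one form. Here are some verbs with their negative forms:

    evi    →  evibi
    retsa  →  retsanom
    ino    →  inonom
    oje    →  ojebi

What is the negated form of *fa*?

fanom

The alternation tracks the last vowel of the stem — -bi when the last vowel of the stem is a front vowel (*evi*, *oje*); -nom when the last vowel of the stem is a back vowel (*retsa*, *ino*).
Since the last vowel of *fa* is /a/ (a back vowel), it takes -nom, giving *fanom*.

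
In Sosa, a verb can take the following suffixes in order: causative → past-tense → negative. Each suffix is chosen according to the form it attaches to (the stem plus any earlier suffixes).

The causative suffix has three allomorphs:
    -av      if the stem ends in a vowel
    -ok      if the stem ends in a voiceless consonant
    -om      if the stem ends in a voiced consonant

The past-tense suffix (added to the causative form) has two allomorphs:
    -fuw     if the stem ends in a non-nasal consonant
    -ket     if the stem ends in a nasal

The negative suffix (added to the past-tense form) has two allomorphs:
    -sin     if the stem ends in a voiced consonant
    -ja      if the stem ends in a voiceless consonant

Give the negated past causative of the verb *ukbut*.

*ukbut* — final sound /t/ (a voiceless consonant) → -ok → *ukbutok*.
The causative form *ukbutok*: final consonant = /k/, non-nasal → -fuw → *ukbutokfuw*.
The past-tense form *ukbutokfuw* — final consonant /w/ (voiced) → -sin → *ukbutokfuwsin*.

ukbutokfuwsin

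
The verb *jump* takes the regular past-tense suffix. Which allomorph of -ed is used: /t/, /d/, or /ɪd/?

/t/

The stem *jump* ends in a voiceless consonant other than /t/.
The -ed suffix is realized as /ɪd/ after /t, d/; as /t/ after other voiceless consonants; and as /d/ after other voiced sounds.
So -ed on *jump* is pronounced /t/.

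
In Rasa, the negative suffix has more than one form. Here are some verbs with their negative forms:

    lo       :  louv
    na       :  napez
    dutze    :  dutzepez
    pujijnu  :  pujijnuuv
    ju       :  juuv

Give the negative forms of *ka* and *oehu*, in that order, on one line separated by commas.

kapez, oehuuv

The pattern is rounding harmony: -uv when the last vowel of the stem is a rounded vowel (*lo*, *pujijnu*, *ju*); -pez when the last vowel of the stem is an unrounded vowel (*na*, *dutze*).
The last vowel of *ka* is /a/, which is an unrounded vowel, so the suffix is -pez, giving *kapez*.
The last vowel of *oehu* is /u/, which is a rounded vowel, so the suffix is -uv, giving *oehuuv*.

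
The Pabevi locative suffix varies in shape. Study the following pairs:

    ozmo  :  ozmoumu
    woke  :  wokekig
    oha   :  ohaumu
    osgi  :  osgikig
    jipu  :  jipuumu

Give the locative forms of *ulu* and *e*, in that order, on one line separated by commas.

uluumu, ekig

The pattern is front/back vowel harmony: -kig when the last vowel of the stem is a front vowel (*woke*, *osgi*); -umu when the last vowel of the stem is a back vowel (*ozmo*, *oha*, *jipu*).
*ulu*: last vowel = /u/, a back vowel → -umu → *uluumu*.
*e* — last vowel /e/ (a front vowel) → -kig → *ekig*.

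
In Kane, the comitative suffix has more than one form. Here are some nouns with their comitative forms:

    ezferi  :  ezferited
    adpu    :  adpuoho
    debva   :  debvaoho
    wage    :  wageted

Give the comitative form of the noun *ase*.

aseted

The pattern is front/back vowel harmony: -ted when the last vowel of the stem is a front vowel (*ezferi*, *wage*); -oho when the last vowel of the stem is a back vowel (*adpu*, *debva*).
The last vowel of *ase* is /e/, which is a front vowel, so the suffix is -ted, giving *aseted*.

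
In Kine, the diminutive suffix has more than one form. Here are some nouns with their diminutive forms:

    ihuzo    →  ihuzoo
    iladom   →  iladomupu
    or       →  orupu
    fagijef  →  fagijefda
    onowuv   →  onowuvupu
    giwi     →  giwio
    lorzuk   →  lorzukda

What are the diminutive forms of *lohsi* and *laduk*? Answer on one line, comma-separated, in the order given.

lohsio, ladukda

The suffix is conditioned by the final sound: -da when the stem ends in a voiceless consonant (*fagijef*, *lorzuk*); -upu when the stem ends in a voiced consonant (*iladom*, *or*, *onowuv*); -o when the stem ends in a vowel (*ihuzo*, *giwi*).
Since the final sound of *lohsi* is /i/ (a vowel), it takes -o, giving *lohsio*.
*laduk* — final sound /k/ (a voiceless consonant) → -da → *ladukda*.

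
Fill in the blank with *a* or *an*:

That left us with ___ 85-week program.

an

The indefinite article is chosen by the initial *sound* of the following word, not its spelling.
The number *85* is spoken "eighty-…", beginning with /ˈeɪti/ — a vowel sound.
So the article is *an*: That left us with an 85-week program.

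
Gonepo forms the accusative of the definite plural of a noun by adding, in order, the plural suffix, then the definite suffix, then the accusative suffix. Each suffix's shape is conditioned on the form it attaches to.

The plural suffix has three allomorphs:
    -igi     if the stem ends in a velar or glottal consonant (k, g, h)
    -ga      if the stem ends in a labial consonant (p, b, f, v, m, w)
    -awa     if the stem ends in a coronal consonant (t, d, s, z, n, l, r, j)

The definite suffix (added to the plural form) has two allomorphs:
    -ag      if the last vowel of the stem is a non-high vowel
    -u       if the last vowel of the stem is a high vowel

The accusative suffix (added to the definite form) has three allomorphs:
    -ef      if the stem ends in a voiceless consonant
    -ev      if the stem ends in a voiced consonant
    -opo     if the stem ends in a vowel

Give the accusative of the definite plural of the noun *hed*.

The final consonant of *hed* is /d/, which is coronal, so the plural suffix is -awa, giving *hedawa*.
The plural form *hedawa* — last vowel /a/ (a non-high vowel) → -ag → *hedawaag*.
Since the final sound of the definite form *hedawaag* is /g/ (a voiced consonant), it takes -ev, giving *hedawaagev*.

hedawaagev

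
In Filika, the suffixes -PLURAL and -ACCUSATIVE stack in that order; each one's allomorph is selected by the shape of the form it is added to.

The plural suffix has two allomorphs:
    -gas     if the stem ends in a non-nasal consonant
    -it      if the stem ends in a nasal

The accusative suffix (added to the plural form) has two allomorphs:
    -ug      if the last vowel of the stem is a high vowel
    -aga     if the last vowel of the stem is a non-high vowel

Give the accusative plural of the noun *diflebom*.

*diflebom* — final consonant /m/ (a nasal) → -it → *diflebomit*.
The plural form *diflebomit*: last vowel = /i/, a high vowel → -ug → *diflebomitug*.

diflebomitug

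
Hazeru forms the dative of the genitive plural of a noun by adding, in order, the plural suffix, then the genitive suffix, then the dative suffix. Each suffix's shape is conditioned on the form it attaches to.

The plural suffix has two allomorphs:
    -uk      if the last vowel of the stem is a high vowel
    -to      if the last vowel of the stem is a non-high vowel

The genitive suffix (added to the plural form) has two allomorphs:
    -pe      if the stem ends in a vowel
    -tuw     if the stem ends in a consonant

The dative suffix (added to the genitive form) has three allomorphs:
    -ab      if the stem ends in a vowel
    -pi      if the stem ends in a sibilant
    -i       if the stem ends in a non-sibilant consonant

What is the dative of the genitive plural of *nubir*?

nubiruktuwi

Since the last vowel of *nubir* is /i/ (a high vowel), it takes -uk, giving *nubiruk*.
Since the final sound of the plural form *nubiruk* is /k/ (a consonant), it takes -tuw, giving *nubiruktuw*.
The genitive form *nubiruktuw* — final sound /w/ (a non-sibilant consonant) → -i → *nubiruktuwi*.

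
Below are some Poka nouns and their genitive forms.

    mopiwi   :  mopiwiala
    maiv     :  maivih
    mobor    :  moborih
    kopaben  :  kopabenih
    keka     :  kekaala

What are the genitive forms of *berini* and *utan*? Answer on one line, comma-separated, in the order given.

Looking at the final sound of each stem: -ih when the stem ends in a consonant (*maiv*, *mobor*, *kopaben*); -ala when the stem ends in a vowel (*mopiwi*, *keka*).
Since the final sound of *berini* is /i/ (a vowel), it takes -ala, giving *beriniala*.
Since the final sound of *utan* is /n/ (a consonant), it takes -ih, giving *utanih*.

beriniala, utanih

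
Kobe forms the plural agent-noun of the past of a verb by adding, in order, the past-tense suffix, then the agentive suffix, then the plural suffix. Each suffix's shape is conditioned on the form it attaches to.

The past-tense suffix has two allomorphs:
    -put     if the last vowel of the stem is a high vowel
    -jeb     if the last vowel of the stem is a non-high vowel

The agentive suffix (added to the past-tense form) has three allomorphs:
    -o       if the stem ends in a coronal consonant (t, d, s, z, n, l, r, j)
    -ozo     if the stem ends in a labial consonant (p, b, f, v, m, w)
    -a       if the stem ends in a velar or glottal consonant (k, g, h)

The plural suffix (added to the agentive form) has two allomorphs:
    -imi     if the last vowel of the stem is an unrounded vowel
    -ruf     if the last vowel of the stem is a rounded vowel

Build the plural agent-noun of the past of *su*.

suputoruf

*su* — last vowel /u/ (a high vowel) → -put → *suput*.
The past-tense form *suput*: final consonant = /t/, coronal → -o → *suputo*.
Since the last vowel of the agentive form *suputo* is /o/ (a rounded vowel), it takes -ruf, giving *suputoruf*.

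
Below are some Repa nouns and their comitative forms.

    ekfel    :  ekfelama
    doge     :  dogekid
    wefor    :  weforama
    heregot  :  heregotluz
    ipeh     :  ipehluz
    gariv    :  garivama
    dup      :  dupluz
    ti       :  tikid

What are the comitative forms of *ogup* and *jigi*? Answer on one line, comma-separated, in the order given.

ogupluz, jigikid

Looking at the final sound of each stem: -luz when the stem ends in a voiceless consonant (*heregot*, *ipeh*, *dup*); -ama when the stem ends in a voiced consonant (*ekfel*, *wefor*, *gariv*); -kid when the stem ends in a vowel (*doge*, *ti*).
Since the final sound of *ogup* is /p/ (a voiceless consonant), it takes -luz, giving *ogupluz*.
*jigi*: final sound = /i/, a vowel → -kid → *jigikid*.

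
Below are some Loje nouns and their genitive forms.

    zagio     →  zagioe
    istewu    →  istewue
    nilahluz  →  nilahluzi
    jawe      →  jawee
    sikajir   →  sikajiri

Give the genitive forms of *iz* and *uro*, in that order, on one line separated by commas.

izi, uroe

The alternation tracks the final sound of the stem — -i when the stem ends in a consonant (*nilahluz*, *sikajir*); -e when the stem ends in a vowel (*zagio*, *istewu*, *jawe*).
The final sound of *iz* is /z/, which is a consonant, so the suffix is -i, giving *izi*.
*uro* — final sound /o/ (a vowel) → -e → *uroe*.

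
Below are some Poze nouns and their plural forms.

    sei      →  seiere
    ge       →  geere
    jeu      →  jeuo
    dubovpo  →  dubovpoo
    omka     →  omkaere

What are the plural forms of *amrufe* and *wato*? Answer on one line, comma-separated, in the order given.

The pattern is rounding harmony: -o when the last vowel of the stem is a rounded vowel (*jeu*, *dubovpo*); -ere when the last vowel of the stem is an unrounded vowel (*sei*, *ge*, *omka*).
Since the last vowel of *amrufe* is /e/ (an unrounded vowel), it takes -ere, giving *amrufeere*.
*wato* — last vowel /o/ (a rounded vowel) → -o → *watoo*.

amrufeere, watoo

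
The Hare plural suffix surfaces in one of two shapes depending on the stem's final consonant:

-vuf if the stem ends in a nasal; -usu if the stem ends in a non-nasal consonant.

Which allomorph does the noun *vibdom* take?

-vuf

*vibdom*: final consonant = /m/, a nasal → -vuf.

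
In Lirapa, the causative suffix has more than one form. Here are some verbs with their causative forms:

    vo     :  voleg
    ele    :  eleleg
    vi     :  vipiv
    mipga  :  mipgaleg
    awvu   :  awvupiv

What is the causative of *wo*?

The alternation tracks the last vowel of the stem — -piv when the last vowel of the stem is a high vowel (*vi*, *awvu*); -leg when the last vowel of the stem is a non-high vowel (*vo*, *ele*, *mipga*).
The last vowel of *wo* is /o/, which is a non-high vowel, so the suffix is -leg, giving *woleg*.

woleg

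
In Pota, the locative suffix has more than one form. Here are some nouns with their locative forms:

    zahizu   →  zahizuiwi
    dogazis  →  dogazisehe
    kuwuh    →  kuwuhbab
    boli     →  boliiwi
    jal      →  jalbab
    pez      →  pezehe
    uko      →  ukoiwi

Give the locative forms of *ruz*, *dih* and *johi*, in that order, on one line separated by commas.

ruzehe, dihbab, johiiwi

Looking at the final sound of each stem: -ehe when the stem ends in a sibilant (*dogazis*, *pez*); -bab when the stem ends in a non-sibilant consonant (*kuwuh*, *jal*); -iwi when the stem ends in a vowel (*zahizu*, *boli*, *uko*).
The final sound of *ruz* is /z/, which is a sibilant, so the suffix is -ehe, giving *ruzehe*.
Since the final sound of *dih* is /h/ (a non-sibilant consonant), it takes -bab, giving *dihbab*.
*johi* — final sound /i/ (a vowel) → -iwi → *johiiwi*.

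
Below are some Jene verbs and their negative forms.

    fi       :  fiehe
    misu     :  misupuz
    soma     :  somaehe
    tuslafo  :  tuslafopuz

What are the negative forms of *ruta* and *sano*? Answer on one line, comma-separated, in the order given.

The suffix is conditioned by the last vowel: -puz when the last vowel of the stem is a rounded vowel (*misu*, *tuslafo*); -ehe when the last vowel of the stem is an unrounded vowel (*fi*, *soma*).
Since the last vowel of *ruta* is /a/ (an unrounded vowel), it takes -ehe, giving *rutaehe*.
*sano* — last vowel /o/ (a rounded vowel) → -puz → *sanopuz*.

rutaehe, sanopuz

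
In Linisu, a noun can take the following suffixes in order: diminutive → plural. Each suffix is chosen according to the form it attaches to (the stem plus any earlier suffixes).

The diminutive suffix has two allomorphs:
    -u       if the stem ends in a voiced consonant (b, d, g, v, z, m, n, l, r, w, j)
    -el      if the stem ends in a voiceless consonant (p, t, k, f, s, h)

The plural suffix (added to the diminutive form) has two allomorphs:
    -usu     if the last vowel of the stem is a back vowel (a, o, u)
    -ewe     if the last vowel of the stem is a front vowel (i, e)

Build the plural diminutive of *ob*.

*ob* — final consonant /b/ (voiced) → -u → *obu*.
The diminutive form *obu* — last vowel /u/ (a back vowel) → -usu → *obuusu*.

obuusu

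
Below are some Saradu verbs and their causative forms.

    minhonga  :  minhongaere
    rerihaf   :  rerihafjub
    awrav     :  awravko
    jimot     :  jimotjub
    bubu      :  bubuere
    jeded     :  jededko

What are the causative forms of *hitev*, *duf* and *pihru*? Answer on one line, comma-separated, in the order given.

The suffix is conditioned by the final sound: -jub when the stem ends in a voiceless consonant (*rerihaf*, *jimot*); -ko when the stem ends in a voiced consonant (*awrav*, *jeded*); -ere when the stem ends in a vowel (*minhonga*, *bubu*).
The final sound of *hitev* is /v/, which is a voiced consonant, so the suffix is -ko, giving *hitevko*.
*duf*: final sound = /f/, a voiceless consonant → -jub → *dufjub*.
*pihru* — final sound /u/ (a vowel) → -ere → *pihruere*.

hitevko, dufjub, pihruere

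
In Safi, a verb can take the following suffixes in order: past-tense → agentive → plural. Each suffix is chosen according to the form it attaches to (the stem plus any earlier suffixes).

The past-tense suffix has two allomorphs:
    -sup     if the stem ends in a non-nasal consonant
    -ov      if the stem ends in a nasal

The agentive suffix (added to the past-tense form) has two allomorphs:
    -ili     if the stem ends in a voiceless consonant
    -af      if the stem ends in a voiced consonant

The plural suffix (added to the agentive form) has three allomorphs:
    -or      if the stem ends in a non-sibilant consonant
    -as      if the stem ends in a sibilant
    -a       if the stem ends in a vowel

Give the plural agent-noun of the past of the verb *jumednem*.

*jumednem* — final consonant /m/ (a nasal) → -ov → *jumednemov*.
The past-tense form *jumednemov* — final consonant /v/ (voiced) → -af → *jumednemovaf*.
The agentive form *jumednemovaf*: final sound = /f/, a non-sibilant consonant → -or → *jumednemovafor*.

jumednemovafor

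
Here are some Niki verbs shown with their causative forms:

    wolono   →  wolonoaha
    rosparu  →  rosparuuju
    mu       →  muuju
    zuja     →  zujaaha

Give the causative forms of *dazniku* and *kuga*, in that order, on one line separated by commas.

daznikuuju, kugaaha

The suffix is conditioned by the last vowel: -uju when the last vowel of the stem is a high vowel (*rosparu*, *mu*); -aha when the last vowel of the stem is a non-high vowel (*wolono*, *zuja*).
*dazniku*: last vowel = /u/, a high vowel → -uju → *daznikuuju*.
*kuga*: last vowel = /a/, a non-high vowel → -aha → *kugaaha*.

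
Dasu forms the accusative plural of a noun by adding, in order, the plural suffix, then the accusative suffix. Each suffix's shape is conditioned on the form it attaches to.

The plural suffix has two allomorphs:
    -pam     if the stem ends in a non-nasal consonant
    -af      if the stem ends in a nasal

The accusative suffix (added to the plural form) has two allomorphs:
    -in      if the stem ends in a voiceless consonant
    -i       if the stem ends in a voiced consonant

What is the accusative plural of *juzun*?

juzunafin

*juzun*: final consonant = /n/, a nasal → -af → *juzunaf*.
The final consonant of the plural form *juzunaf* is /f/, which is voiceless, so the accusative suffix is -in, giving *juzunafin*.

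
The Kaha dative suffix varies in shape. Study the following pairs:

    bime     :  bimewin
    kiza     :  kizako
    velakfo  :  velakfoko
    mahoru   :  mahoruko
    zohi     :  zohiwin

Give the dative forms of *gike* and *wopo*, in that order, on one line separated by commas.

gikewin, wopoko

The alternation tracks the last vowel of the stem — -win when the last vowel of the stem is a front vowel (*bime*, *zohi*); -ko when the last vowel of the stem is a back vowel (*kiza*, *velakfo*, *mahoru*).
*gike*: last vowel = /e/, a front vowel → -win → *gikewin*.
*wopo*: last vowel = /o/, a back vowel → -ko → *wopoko*.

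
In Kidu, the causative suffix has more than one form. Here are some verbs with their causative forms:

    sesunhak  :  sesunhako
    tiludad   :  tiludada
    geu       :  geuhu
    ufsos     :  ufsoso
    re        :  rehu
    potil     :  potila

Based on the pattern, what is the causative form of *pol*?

The alternation tracks the final sound of the stem — -o when the stem ends in a voiceless consonant (*sesunhak*, *ufsos*); -a when the stem ends in a voiced consonant (*tiludad*, *potil*); -hu when the stem ends in a vowel (*geu*, *re*).
Since the final sound of *pol* is /l/ (a voiced consonant), it takes -a, giving *pola*.

pola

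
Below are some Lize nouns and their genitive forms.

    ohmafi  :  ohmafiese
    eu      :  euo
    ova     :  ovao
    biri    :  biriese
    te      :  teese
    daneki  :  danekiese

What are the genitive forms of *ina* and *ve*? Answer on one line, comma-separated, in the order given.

Looking at the last vowel of each stem: -ese when the last vowel of the stem is a front vowel (*ohmafi*, *biri*, *te*, *daneki*); -o when the last vowel of the stem is a back vowel (*eu*, *ova*).
Since the last vowel of *ina* is /a/ (a back vowel), it takes -o, giving *inao*.
The last vowel of *ve* is /e/, which is a front vowel, so the suffix is -ese, giving *veese*.

inao, veese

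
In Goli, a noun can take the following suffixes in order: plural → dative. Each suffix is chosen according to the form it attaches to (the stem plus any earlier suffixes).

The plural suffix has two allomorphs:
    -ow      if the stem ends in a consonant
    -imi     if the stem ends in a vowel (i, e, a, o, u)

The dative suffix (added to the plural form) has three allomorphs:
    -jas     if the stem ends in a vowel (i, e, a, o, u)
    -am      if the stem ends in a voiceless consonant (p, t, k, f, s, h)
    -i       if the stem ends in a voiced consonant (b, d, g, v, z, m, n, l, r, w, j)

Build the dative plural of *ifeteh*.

ifetehowi

Since the final sound of *ifeteh* is /h/ (a consonant), it takes -ow, giving *ifetehow*.
Since the final sound of the plural form *ifetehow* is /w/ (a voiced consonant), it takes -i, giving *ifetehowi*.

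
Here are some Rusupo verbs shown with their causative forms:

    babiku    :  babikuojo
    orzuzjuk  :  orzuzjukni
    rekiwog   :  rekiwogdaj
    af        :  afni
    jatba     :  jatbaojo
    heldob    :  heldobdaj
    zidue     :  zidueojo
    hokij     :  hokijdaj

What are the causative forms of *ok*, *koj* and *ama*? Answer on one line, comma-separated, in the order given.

The suffix is conditioned by the final sound: -ni when the stem ends in a voiceless consonant (*orzuzjuk*, *af*); -daj when the stem ends in a voiced consonant (*rekiwog*, *heldob*, *hokij*); -ojo when the stem ends in a vowel (*babiku*, *jatba*, *zidue*).
Since the final sound of *ok* is /k/ (a voiceless consonant), it takes -ni, giving *okni*.
*koj*: final sound = /j/, a voiced consonant → -daj → *kojdaj*.
The final sound of *ama* is /a/, which is a vowel, so the suffix is -ojo, giving *amaojo*.

okni, kojdaj, amaojo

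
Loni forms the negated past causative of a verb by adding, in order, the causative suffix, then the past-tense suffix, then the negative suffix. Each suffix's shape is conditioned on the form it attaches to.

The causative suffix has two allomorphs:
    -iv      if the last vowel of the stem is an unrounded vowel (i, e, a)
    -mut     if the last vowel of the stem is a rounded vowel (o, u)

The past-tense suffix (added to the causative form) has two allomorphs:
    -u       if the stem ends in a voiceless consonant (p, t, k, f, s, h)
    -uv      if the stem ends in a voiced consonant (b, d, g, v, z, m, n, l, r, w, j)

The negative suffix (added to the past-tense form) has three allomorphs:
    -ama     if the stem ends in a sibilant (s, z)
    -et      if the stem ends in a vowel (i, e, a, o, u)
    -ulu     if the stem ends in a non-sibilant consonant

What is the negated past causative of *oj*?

ojmutuet

Since the last vowel of *oj* is /o/ (a rounded vowel), it takes -mut, giving *ojmut*.
Since the final consonant of the causative form *ojmut* is /t/ (voiceless), it takes -u, giving *ojmutu*.
The past-tense form *ojmutu*: final sound = /u/, a vowel → -et → *ojmutuet*.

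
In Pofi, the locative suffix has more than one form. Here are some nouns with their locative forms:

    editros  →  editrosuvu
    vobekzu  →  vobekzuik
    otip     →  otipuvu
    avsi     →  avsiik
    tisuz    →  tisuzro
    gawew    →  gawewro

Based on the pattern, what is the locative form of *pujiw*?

The suffix is conditioned by the final sound: -uvu when the stem ends in a voiceless consonant (*editros*, *otip*); -ro when the stem ends in a voiced consonant (*tisuz*, *gawew*); -ik when the stem ends in a vowel (*vobekzu*, *avsi*).
*pujiw*: final sound = /w/, a voiced consonant → -ro → *pujiwro*.

pujiwro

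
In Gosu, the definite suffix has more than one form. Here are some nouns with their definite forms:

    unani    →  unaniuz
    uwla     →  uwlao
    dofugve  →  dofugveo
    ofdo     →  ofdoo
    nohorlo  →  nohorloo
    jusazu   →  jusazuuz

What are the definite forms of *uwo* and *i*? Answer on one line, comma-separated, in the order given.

uwoo, iuz

The suffix is conditioned by the last vowel: -uz when the last vowel of the stem is a high vowel (*unani*, *jusazu*); -o when the last vowel of the stem is a non-high vowel (*uwla*, *dofugve*, *ofdo*, *nohorlo*).
*uwo*: last vowel = /o/, a non-high vowel → -o → *uwoo*.
Since the last vowel of *i* is /i/ (a high vowel), it takes -uz, giving *iuz*.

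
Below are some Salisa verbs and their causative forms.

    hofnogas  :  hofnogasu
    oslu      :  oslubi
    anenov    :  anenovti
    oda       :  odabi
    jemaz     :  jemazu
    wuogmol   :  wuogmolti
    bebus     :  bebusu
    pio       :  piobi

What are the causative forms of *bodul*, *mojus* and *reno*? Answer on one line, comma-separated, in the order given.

bodulti, mojusu, renobi

The suffix is conditioned by the final sound: -u when the stem ends in a sibilant (*hofnogas*, *jemaz*, *bebus*); -ti when the stem ends in a non-sibilant consonant (*anenov*, *wuogmol*); -bi when the stem ends in a vowel (*oslu*, *oda*, *pio*).
The final sound of *bodul* is /l/, which is a non-sibilant consonant, so the suffix is -ti, giving *bodulti*.
*mojus* — final sound /s/ (a sibilant) → -u → *mojusu*.
Since the final sound of *reno* is /o/ (a vowel), it takes -bi, giving *renobi*.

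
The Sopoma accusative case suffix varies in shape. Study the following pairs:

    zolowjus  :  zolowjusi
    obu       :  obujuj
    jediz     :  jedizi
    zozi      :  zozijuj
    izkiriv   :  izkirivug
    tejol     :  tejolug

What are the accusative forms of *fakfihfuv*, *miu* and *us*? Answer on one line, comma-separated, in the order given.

fakfihfuvug, miujuj, usi

The pattern is sibilance of the final sound: -i when the stem ends in a sibilant (*zolowjus*, *jediz*); -ug when the stem ends in a non-sibilant consonant (*izkiriv*, *tejol*); -juj when the stem ends in a vowel (*obu*, *zozi*).
Since the final sound of *fakfihfuv* is /v/ (a non-sibilant consonant), it takes -ug, giving *fakfihfuvug*.
Since the final sound of *miu* is /u/ (a vowel), it takes -juj, giving *miujuj*.
*us* — final sound /s/ (a sibilant) → -i → *usi*.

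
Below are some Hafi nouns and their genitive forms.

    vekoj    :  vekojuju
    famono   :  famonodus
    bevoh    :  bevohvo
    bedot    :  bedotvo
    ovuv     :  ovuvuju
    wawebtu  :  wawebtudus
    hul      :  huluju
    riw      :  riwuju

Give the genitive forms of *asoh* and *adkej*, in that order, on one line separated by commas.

asohvo, adkejuju

Looking at the final sound of each stem: -vo when the stem ends in a voiceless consonant (*bevoh*, *bedot*); -uju when the stem ends in a voiced consonant (*vekoj*, *ovuv*, *hul*, *riw*); -dus when the stem ends in a vowel (*famono*, *wawebtu*).
*asoh* — final sound /h/ (a voiceless consonant) → -vo → *asohvo*.
*adkej* — final sound /j/ (a voiced consonant) → -uju → *adkejuju*.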